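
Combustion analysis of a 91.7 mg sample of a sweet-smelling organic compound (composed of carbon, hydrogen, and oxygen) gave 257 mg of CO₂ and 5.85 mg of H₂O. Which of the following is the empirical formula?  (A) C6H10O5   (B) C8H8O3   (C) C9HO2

mol C = 0.257 g CO₂ ÷ 44.009 g/mol = 0.005840 mol
mol H = 2 × 0.00585 g H₂O ÷ 18.015 g/mol = 0.0006495 mol
mass O = 0.0917 − (0.07014 + 0.0006547) = 0.02090 g → mol O = 0.02090 ÷ 15.999 = 0.001307 mol
Divide by the smallest (0.0006495 mol): C 8.992, H 1.000, O 2.012

(C) C9HO2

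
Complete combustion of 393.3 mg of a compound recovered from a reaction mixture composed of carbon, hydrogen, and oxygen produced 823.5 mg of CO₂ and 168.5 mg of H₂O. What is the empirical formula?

C2H2O

mol C = 0.8235 g CO₂ ÷ 44.009 g/mol = 0.018712 mol
mol H = 2 × 0.1685 g H₂O ÷ 18.015 g/mol = 0.018707 mol
mass O = 0.3933 − (0.22475 + 0.018856) = 0.14969 g → mol O = 0.14969 ÷ 15.999 = 0.0093564 mol
Divide by the smallest (0.0093564 mol): C 2.000, H 1.999, O 1.000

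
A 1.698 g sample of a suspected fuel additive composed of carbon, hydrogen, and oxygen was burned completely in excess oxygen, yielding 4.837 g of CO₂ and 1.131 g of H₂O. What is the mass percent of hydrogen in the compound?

7.45%

mol C = 4.837 g CO₂ ÷ 44.009 g/mol = 0.10991 mol
mol H = 2 × 1.131 g H₂O ÷ 18.015 g/mol = 0.12556 mol
mass O = 1.698 − (1.3201 + 0.12657) = 0.25131 g → mol O = 0.25131 ÷ 15.999 = 0.015708 mol
mass % H = 0.12657 g ÷ 1.698 g × 100%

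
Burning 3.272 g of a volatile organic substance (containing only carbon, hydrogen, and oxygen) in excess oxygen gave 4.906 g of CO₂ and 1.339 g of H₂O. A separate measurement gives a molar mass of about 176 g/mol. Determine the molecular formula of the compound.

mol C = 4.906 g CO₂ ÷ 44.009 g/mol = 0.11148 mol
mol H = 2 × 1.339 g H₂O ÷ 18.015 g/mol = 0.14865 mol
mass O = 3.272 − (1.3390 + 0.14984) = 1.7832 g → mol O = 1.7832 ÷ 15.999 = 0.11146 mol
Divide by the smallest (0.11146 mol): C 1.000, H 1.334, O 1.000
Multiplying each by 3 gives whole numbers: C 3.00, H 4.00, O 3.00
Empirical formula: C3H4O3
Empirical-formula mass = 88.06 g/mol; 176 ÷ 88.06 ≈ 2, so the molecular formula is C6H8O6.

C6H8O6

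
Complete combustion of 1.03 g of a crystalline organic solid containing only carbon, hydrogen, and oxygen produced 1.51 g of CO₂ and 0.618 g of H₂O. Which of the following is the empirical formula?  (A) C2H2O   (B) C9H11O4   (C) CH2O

mol C = 1.51 g CO₂ ÷ 44.009 g/mol = 0.03431 mol
mol H = 2 × 0.618 g H₂O ÷ 18.015 g/mol = 0.06861 mol
mass O = 1.03 − (0.4121 + 0.06916) = 0.5487 g → mol O = 0.5487 ÷ 15.999 = 0.03430 mol
Divide by the smallest (0.03430 mol): C 1.000, H 2.000, O 1.000

(C) CH2O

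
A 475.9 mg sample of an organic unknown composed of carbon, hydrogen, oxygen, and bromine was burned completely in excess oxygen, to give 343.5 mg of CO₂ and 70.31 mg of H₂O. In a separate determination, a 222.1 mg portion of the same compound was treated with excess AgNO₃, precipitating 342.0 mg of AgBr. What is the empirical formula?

C2H2BrO

mol C = 0.3435 g CO₂ ÷ 44.009 g/mol = 0.0078052 mol
mol H = 2 × 0.07031 g H₂O ÷ 18.015 g/mol = 0.0078057 mol
From the AgBr data: mol Br per gram of compound = (0.3420 ÷ 187.772) ÷ 0.2221 = 0.0082006 mol/g, so in the 0.4759 g combustion sample mol Br = 0.0039027 mol
mass O = 0.4759 − (0.093749 + 0.0078682 + 0.31184) = 0.062444 g → mol O = 0.062444 ÷ 15.999 = 0.0039030 mol
Divide by the smallest (0.0039027 mol): C 2.000, H 2.000, Br 1.000, O 1.000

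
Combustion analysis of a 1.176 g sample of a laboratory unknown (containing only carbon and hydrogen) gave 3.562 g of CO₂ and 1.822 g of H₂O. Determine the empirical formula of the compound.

mol C = 3.562 g CO₂ ÷ 44.009 g/mol = 0.080938 mol
mol H = 2 × 1.822 g H₂O ÷ 18.015 g/mol = 0.20228 mol
Divide by the smallest (0.080938 mol): C 1.000, H 2.499
Multiplying each by 2 gives whole numbers: C 2.00, H 5.00

C2H5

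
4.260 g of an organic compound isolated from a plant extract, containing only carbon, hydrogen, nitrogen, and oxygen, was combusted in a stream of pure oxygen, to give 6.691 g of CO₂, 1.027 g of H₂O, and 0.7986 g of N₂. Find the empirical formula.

mol C = 6.691 g CO₂ ÷ 44.009 g/mol = 0.15204 mol
mol H = 2 × 1.027 g H₂O ÷ 18.015 g/mol = 0.11402 mol
mol N = 2 × 0.7986 g N₂ ÷ 28.014 g/mol = 0.057014 mol
mass O = 4.260 − (1.8261 + 0.11493 + 0.79860) = 1.5204 g → mol O = 1.5204 ÷ 15.999 = 0.095028 mol
Divide by the smallest (0.057014 mol): C 2.667, H 2.000, N 1.000, O 1.667
Multiplying each by 3 gives whole numbers: C 8.00, H 6.00, N 3.00, O 5.00

C8H6N3O5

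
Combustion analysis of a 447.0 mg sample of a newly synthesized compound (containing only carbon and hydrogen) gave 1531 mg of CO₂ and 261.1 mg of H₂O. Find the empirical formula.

mol C = 1.531 g CO₂ ÷ 44.009 g/mol = 0.034788 mol
mol H = 2 × 0.2611 g H₂O ÷ 18.015 g/mol = 0.028987 mol
Divide by the smallest (0.028987 mol): C 1.200, H 1.000
Multiplying each by 5 gives whole numbers: C 6.00, H 5.00

C6H5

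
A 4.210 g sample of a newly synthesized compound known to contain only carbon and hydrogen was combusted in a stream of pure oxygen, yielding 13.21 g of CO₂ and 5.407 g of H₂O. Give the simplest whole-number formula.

CH2

mol C = 13.21 g CO₂ ÷ 44.009 g/mol = 0.30017 mol
mol H = 2 × 5.407 g H₂O ÷ 18.015 g/mol = 0.60028 mol
Divide by the smallest (0.30017 mol): C 1.000, H 2.000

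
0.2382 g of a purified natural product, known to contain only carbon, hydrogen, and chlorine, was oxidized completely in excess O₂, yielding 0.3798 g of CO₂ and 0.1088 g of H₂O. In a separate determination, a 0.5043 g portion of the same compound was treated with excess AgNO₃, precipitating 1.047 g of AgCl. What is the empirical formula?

mol C = 0.3798 g CO₂ ÷ 44.009 g/mol = 0.0086301 mol
mol H = 2 × 0.1088 g H₂O ÷ 18.015 g/mol = 0.012079 mol
From the AgCl data: mol Cl per gram of compound = (1.047 ÷ 143.318) ÷ 0.5043 = 0.014486 mol/g, so in the 0.2382 g combustion sample mol Cl = 0.0034506 mol
Divide by the smallest (0.0034506 mol): C 2.501, H 3.500, Cl 1.000
Multiplying each by 2 gives whole numbers: C 5.00, H 7.00, Cl 2.00

C5H7Cl2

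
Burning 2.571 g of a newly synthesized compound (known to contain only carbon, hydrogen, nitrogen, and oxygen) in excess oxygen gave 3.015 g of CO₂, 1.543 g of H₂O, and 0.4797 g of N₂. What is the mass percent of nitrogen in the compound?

mol C = 3.015 g CO₂ ÷ 44.009 g/mol = 0.068509 mol
mol H = 2 × 1.543 g H₂O ÷ 18.015 g/mol = 0.17130 mol
mol N = 2 × 0.4797 g N₂ ÷ 28.014 g/mol = 0.034247 mol
mass O = 2.571 − (0.82286 + 0.17267 + 0.47970) = 1.0958 g → mol O = 1.0958 ÷ 15.999 = 0.068490 mol
mass % N = 0.47970 g ÷ 2.571 g × 100%

18.66%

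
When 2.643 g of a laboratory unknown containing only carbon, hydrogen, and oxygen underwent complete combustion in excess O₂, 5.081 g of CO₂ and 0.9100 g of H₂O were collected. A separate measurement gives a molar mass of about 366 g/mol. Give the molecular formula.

mol C = 5.081 g CO₂ ÷ 44.009 g/mol = 0.11545 mol
mol H = 2 × 0.9100 g H₂O ÷ 18.015 g/mol = 0.10103 mol
mass O = 2.643 − (1.3867 + 0.10184) = 1.1545 g → mol O = 1.1545 ÷ 15.999 = 0.072158 mol
Divide by the smallest (0.072158 mol): C 1.600, H 1.400, O 1.000
Multiplying each by 5 gives whole numbers: C 8.00, H 7.00, O 5.00
Empirical formula: C8H7O5
Empirical-formula mass = 183.14 g/mol; 366 ÷ 183.14 ≈ 2, so the molecular formula is C16H14O10.

C16H14O10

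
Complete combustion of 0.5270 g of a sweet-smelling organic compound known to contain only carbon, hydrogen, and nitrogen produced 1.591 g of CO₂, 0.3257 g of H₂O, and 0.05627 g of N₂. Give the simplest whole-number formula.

mol C = 1.591 g CO₂ ÷ 44.009 g/mol = 0.036152 mol
mol H = 2 × 0.3257 g H₂O ÷ 18.015 g/mol = 0.036159 mol
mol N = 2 × 0.05627 g N₂ ÷ 28.014 g/mol = 0.0040173 mol
Divide by the smallest (0.0040173 mol): C 8.999, H 9.001, N 1.000

C9H9N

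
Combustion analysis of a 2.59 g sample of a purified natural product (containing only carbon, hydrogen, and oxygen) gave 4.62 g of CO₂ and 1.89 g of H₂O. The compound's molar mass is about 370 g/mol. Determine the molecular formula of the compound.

C15H30O10

mol C = 4.62 g CO₂ ÷ 44.009 g/mol = 0.1050 mol
mol H = 2 × 1.89 g H₂O ÷ 18.015 g/mol = 0.2098 mol
mass O = 2.59 − (1.261 + 0.2115) = 1.118 g → mol O = 1.118 ÷ 15.999 = 0.06985 mol
Divide by the smallest (0.06985 mol): C 1.503, H 3.004, O 1.000
Multiplying each by 2 gives whole numbers: C 3.01, H 6.01, O 2.00
Empirical formula: C3H6O2
Empirical-formula mass = 74.08 g/mol; 370 ÷ 74.08 ≈ 5, so the molecular formula is C15H30O10.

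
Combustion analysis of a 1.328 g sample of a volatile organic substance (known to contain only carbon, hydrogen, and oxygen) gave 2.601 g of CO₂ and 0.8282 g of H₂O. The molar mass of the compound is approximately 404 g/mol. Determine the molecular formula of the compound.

mol C = 2.601 g CO₂ ÷ 44.009 g/mol = 0.059102 mol
mol H = 2 × 0.8282 g H₂O ÷ 18.015 g/mol = 0.091946 mol
mass O = 1.328 − (0.70987 + 0.092681) = 0.52545 g → mol O = 0.52545 ÷ 15.999 = 0.032843 mol
Divide by the smallest (0.032843 mol): C 1.800, H 2.800, O 1.000
Multiplying each by 5 gives whole numbers: C 9.00, H 14.00, O 5.00
Empirical formula: C9H14O5
Empirical-formula mass = 202.21 g/mol; 404 ÷ 202.21 ≈ 2, so the molecular formula is C18H28O10.

C18H28O10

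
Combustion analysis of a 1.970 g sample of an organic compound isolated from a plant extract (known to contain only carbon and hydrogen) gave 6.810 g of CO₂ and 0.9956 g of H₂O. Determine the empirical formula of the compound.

C7H5

mol C = 6.810 g CO₂ ÷ 44.009 g/mol = 0.15474 mol
mol H = 2 × 0.9956 g H₂O ÷ 18.015 g/mol = 0.11053 mol
Divide by the smallest (0.11053 mol): C 1.400, H 1.000
Multiplying each by 5 gives whole numbers: C 7.00, H 5.00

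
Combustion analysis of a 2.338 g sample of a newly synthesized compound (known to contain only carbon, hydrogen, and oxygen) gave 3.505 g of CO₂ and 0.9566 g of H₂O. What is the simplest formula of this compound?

C3H4O3

mol C = 3.505 g CO₂ ÷ 44.009 g/mol = 0.079643 mol
mol H = 2 × 0.9566 g H₂O ÷ 18.015 g/mol = 0.10620 mol
mass O = 2.338 − (0.95659 + 0.10705) = 1.2744 g → mol O = 1.2744 ÷ 15.999 = 0.079652 mol
Divide by the smallest (0.079643 mol): C 1.000, H 1.333, O 1.000
Multiplying each by 3 gives whole numbers: C 3.00, H 4.00, O 3.00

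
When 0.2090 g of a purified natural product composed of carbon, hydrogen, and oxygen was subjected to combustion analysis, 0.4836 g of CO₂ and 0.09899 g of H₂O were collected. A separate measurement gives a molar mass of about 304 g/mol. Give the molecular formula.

mol C = 0.4836 g CO₂ ÷ 44.009 g/mol = 0.010989 mol
mol H = 2 × 0.09899 g H₂O ÷ 18.015 g/mol = 0.010990 mol
mass O = 0.2090 − (0.13198 + 0.011078) = 0.065938 g → mol O = 0.065938 ÷ 15.999 = 0.0041214 mol
Divide by the smallest (0.0041214 mol): C 2.666, H 2.667, O 1.000
Multiplying each by 3 gives whole numbers: C 8.00, H 8.00, O 3.00
Empirical formula: C8H8O3
Empirical-formula mass = 152.15 g/mol; 304 ÷ 152.15 ≈ 2, so the molecular formula is C16H16O6.

C16H16O6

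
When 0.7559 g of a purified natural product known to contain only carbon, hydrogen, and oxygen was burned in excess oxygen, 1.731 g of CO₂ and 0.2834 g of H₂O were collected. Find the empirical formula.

C5H4O2

mol C = 1.731 g CO₂ ÷ 44.009 g/mol = 0.039333 mol
mol H = 2 × 0.2834 g H₂O ÷ 18.015 g/mol = 0.031463 mol
mass O = 0.7559 − (0.47243 + 0.031714) = 0.25176 g → mol O = 0.25176 ÷ 15.999 = 0.015736 mol
Divide by the smallest (0.015736 mol): C 2.500, H 1.999, O 1.000
Multiplying each by 2 gives whole numbers: C 5.00, H 4.00, O 2.00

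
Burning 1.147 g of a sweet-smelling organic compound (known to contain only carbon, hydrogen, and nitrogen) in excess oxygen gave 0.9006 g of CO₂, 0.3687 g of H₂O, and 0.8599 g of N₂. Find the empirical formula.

CH2N3

mol C = 0.9006 g CO₂ ÷ 44.009 g/mol = 0.020464 mol
mol H = 2 × 0.3687 g H₂O ÷ 18.015 g/mol = 0.040933 mol
mol N = 2 × 0.8599 g N₂ ÷ 28.014 g/mol = 0.061391 mol
Divide by the smallest (0.020464 mol): C 1.000, H 2.000, N 3.000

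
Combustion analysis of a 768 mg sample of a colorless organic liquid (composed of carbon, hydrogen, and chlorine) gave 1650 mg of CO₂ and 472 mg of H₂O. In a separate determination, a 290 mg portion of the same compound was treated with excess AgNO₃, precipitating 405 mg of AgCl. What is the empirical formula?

mol C = 1.65 g CO₂ ÷ 44.009 g/mol = 0.03749 mol
mol H = 2 × 0.472 g H₂O ÷ 18.015 g/mol = 0.05240 mol
From the AgCl data: mol Cl per gram of compound = (0.405 ÷ 143.318) ÷ 0.290 = 0.009744 mol/g, so in the 0.768 g combustion sample mol Cl = 0.007484 mol
Divide by the smallest (0.007484 mol): C 5.010, H 7.002, Cl 1.000

C5H7Cl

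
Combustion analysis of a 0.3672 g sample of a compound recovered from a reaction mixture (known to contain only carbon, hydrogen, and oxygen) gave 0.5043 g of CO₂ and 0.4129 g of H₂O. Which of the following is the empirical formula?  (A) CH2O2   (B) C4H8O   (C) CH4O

(C) CH4O

mol C = 0.5043 g CO₂ ÷ 44.009 g/mol = 0.011459 mol
mol H = 2 × 0.4129 g H₂O ÷ 18.015 g/mol = 0.045840 mol
mass O = 0.3672 − (0.13763 + 0.046206) = 0.18336 g → mol O = 0.18336 ÷ 15.999 = 0.011461 mol
Divide by the smallest (0.011459 mol): C 1.000, H 4.000, O 1.000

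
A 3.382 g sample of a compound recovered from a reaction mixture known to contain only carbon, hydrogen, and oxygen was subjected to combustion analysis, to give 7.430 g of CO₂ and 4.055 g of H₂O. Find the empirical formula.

C3H8O

mol C = 7.430 g CO₂ ÷ 44.009 g/mol = 0.16883 mol
mol H = 2 × 4.055 g H₂O ÷ 18.015 g/mol = 0.45018 mol
mass O = 3.382 − (2.0278 + 0.45378) = 0.90041 g → mol O = 0.90041 ÷ 15.999 = 0.056279 mol
Divide by the smallest (0.056279 mol): C 3.000, H 7.999, O 1.000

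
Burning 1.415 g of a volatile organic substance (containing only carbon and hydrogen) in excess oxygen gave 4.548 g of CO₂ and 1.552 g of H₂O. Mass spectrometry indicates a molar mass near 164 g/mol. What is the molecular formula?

mol C = 4.548 g CO₂ ÷ 44.009 g/mol = 0.10334 mol
mol H = 2 × 1.552 g H₂O ÷ 18.015 g/mol = 0.17230 mol
Divide by the smallest (0.10334 mol): C 1.000, H 1.667
Multiplying each by 3 gives whole numbers: C 3.00, H 5.00
Empirical formula: C3H5
Empirical-formula mass = 41.07 g/mol; 164 ÷ 41.07 ≈ 4, so the molecular formula is C12H20.

C12H20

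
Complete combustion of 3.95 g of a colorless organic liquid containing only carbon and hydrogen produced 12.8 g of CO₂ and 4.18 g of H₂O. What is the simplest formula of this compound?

C5H8

mol C = 12.8 g CO₂ ÷ 44.009 g/mol = 0.2908 mol
mol H = 2 × 4.18 g H₂O ÷ 18.015 g/mol = 0.4641 mol
Divide by the smallest (0.2908 mol): C 1.000, H 1.596
Multiplying each by 5 gives whole numbers: C 5.00, H 7.98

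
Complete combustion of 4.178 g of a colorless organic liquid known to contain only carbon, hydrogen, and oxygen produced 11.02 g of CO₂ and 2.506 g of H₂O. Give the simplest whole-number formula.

C9H10O2

mol C = 11.02 g CO₂ ÷ 44.009 g/mol = 0.25040 mol
mol H = 2 × 2.506 g H₂O ÷ 18.015 g/mol = 0.27821 mol
mass O = 4.178 − (3.0076 + 0.28044) = 0.88997 g → mol O = 0.88997 ÷ 15.999 = 0.055626 mol
Divide by the smallest (0.055626 mol): C 4.502, H 5.001, O 1.000
Multiplying each by 2 gives whole numbers: C 9.00, H 10.00, O 2.00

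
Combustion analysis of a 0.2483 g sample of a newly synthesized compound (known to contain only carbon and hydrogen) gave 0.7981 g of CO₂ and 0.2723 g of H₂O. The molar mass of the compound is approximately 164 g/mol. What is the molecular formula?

C12H20

mol C = 0.7981 g CO₂ ÷ 44.009 g/mol = 0.018135 mol
mol H = 2 × 0.2723 g H₂O ÷ 18.015 g/mol = 0.030230 mol
Divide by the smallest (0.018135 mol): C 1.000, H 1.667
Multiplying each by 3 gives whole numbers: C 3.00, H 5.00
Empirical formula: C3H5
Empirical-formula mass = 41.07 g/mol; 164 ÷ 41.07 ≈ 4, so the molecular formula is C12H20.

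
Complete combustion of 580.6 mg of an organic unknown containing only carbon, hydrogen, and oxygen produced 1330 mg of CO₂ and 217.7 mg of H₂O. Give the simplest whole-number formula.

C5H4O2

mol C = 1.330 g CO₂ ÷ 44.009 g/mol = 0.030221 mol
mol H = 2 × 0.2177 g H₂O ÷ 18.015 g/mol = 0.024169 mol
mass O = 0.5806 − (0.36299 + 0.024362) = 0.19325 g → mol O = 0.19325 ÷ 15.999 = 0.012079 mol
Divide by the smallest (0.012079 mol): C 2.502, H 2.001, O 1.000
Multiplying each by 2 gives whole numbers: C 5.00, H 4.00, O 2.00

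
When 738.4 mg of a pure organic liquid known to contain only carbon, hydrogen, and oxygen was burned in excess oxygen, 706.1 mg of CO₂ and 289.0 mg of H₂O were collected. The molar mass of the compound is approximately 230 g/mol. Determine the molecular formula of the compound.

C5H10O10

mol C = 0.7061 g CO₂ ÷ 44.009 g/mol = 0.016044 mol
mol H = 2 × 0.2890 g H₂O ÷ 18.015 g/mol = 0.032084 mol
mass O = 0.7384 − (0.19271 + 0.032341) = 0.51335 g → mol O = 0.51335 ÷ 15.999 = 0.032086 mol
Divide by the smallest (0.016044 mol): C 1.000, H 2.000, O 2.000
Empirical formula: CH2O2
Empirical-formula mass = 46.02 g/mol; 230 ÷ 46.02 ≈ 5, so the molecular formula is C5H10O10.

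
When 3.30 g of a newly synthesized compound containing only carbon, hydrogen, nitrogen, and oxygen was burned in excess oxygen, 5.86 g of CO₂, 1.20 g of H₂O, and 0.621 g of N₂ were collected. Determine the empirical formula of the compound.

C9H9N3O4

mol C = 5.86 g CO₂ ÷ 44.009 g/mol = 0.1332 mol
mol H = 2 × 1.20 g H₂O ÷ 18.015 g/mol = 0.1332 mol
mol N = 2 × 0.621 g N₂ ÷ 28.014 g/mol = 0.04433 mol
mass O = 3.30 − (1.599 + 0.1343 + 0.6210) = 0.9454 g → mol O = 0.9454 ÷ 15.999 = 0.05909 mol
Divide by the smallest (0.04433 mol): C 3.003, H 3.005, N 1.000, O 1.333
Multiplying each by 3 gives whole numbers: C 9.01, H 9.01, N 3.00, O 4.00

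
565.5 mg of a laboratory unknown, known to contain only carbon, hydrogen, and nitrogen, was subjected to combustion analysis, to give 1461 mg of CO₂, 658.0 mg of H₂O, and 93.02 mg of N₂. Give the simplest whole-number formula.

mol C = 1.461 g CO₂ ÷ 44.009 g/mol = 0.033198 mol
mol H = 2 × 0.6580 g H₂O ÷ 18.015 g/mol = 0.073050 mol
mol N = 2 × 0.09302 g N₂ ÷ 28.014 g/mol = 0.0066410 mol
Divide by the smallest (0.0066410 mol): C 4.999, H 11.000, N 1.000

C5H11N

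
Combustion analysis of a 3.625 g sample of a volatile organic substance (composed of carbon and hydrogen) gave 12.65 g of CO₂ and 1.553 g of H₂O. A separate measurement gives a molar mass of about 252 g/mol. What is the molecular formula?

mol C = 12.65 g CO₂ ÷ 44.009 g/mol = 0.28744 mol
mol H = 2 × 1.553 g H₂O ÷ 18.015 g/mol = 0.17241 mol
Divide by the smallest (0.17241 mol): C 1.667, H 1.000
Multiplying each by 3 gives whole numbers: C 5.00, H 3.00
Empirical formula: C5H3
Empirical-formula mass = 63.08 g/mol; 252 ÷ 63.08 ≈ 4, so the molecular formula is C20H12.

C20H12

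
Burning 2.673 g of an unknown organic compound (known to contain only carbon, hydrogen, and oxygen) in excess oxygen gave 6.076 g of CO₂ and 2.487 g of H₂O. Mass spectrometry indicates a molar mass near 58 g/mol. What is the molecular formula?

C3H6O

mol C = 6.076 g CO₂ ÷ 44.009 g/mol = 0.13806 mol
mol H = 2 × 2.487 g H₂O ÷ 18.015 g/mol = 0.27610 mol
mass O = 2.673 − (1.6583 + 0.27831) = 0.73642 g → mol O = 0.73642 ÷ 15.999 = 0.046029 mol
Divide by the smallest (0.046029 mol): C 2.999, H 5.998, O 1.000
Empirical formula: C3H6O
Empirical-formula mass = 58.08 g/mol; 58 ÷ 58.08 ≈ 1, so the molecular formula is C3H6O.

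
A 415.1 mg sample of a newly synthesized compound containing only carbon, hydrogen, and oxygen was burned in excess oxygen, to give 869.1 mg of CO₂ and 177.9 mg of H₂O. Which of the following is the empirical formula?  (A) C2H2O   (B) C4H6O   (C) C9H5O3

(A) C2H2O

mol C = 0.8691 g CO₂ ÷ 44.009 g/mol = 0.019748 mol
mol H = 2 × 0.1779 g H₂O ÷ 18.015 g/mol = 0.019750 mol
mass O = 0.4151 − (0.23720 + 0.019908) = 0.15800 g → mol O = 0.15800 ÷ 15.999 = 0.0098754 mol
Divide by the smallest (0.0098754 mol): C 2.000, H 2.000, O 1.000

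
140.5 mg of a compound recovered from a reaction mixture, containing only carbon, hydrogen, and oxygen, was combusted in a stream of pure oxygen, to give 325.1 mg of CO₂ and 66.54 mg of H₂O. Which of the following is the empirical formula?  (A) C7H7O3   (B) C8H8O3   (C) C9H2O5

mol C = 0.3251 g CO₂ ÷ 44.009 g/mol = 0.0073871 mol
mol H = 2 × 0.06654 g H₂O ÷ 18.015 g/mol = 0.0073872 mol
mass O = 0.1405 − (0.088727 + 0.0074463) = 0.044327 g → mol O = 0.044327 ÷ 15.999 = 0.0027706 mol
Divide by the smallest (0.0027706 mol): C 2.666, H 2.666, O 1.000
Multiplying each by 3 gives whole numbers: C 8.00, H 8.00, O 3.00

(B) C8H8O3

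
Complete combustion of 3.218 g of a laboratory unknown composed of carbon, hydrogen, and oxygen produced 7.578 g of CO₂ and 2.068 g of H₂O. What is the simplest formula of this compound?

C3H4O

mol C = 7.578 g CO₂ ÷ 44.009 g/mol = 0.17219 mol
mol H = 2 × 2.068 g H₂O ÷ 18.015 g/mol = 0.22959 mol
mass O = 3.218 − (2.0682 + 0.23142) = 0.91838 g → mol O = 0.91838 ÷ 15.999 = 0.057402 mol
Divide by the smallest (0.057402 mol): C 3.000, H 4.000, O 1.000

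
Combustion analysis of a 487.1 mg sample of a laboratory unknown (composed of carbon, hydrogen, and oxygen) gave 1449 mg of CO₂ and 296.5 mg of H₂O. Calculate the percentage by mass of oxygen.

12.00%

mol C = 1.449 g CO₂ ÷ 44.009 g/mol = 0.032925 mol
mol H = 2 × 0.2965 g H₂O ÷ 18.015 g/mol = 0.032917 mol
mass O = 0.4871 − (0.39546 + 0.033180) = 0.058456 g → mol O = 0.058456 ÷ 15.999 = 0.0036538 mol
mass % O = 0.058456 g ÷ 0.4871 g × 100%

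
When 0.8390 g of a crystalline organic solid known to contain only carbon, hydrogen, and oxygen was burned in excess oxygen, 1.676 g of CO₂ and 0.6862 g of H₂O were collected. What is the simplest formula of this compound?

C2H4O

mol C = 1.676 g CO₂ ÷ 44.009 g/mol = 0.038083 mol
mol H = 2 × 0.6862 g H₂O ÷ 18.015 g/mol = 0.076181 mol
mass O = 0.8390 − (0.45742 + 0.076790) = 0.30479 g → mol O = 0.30479 ÷ 15.999 = 0.019051 mol
Divide by the smallest (0.019051 mol): C 1.999, H 3.999, O 1.000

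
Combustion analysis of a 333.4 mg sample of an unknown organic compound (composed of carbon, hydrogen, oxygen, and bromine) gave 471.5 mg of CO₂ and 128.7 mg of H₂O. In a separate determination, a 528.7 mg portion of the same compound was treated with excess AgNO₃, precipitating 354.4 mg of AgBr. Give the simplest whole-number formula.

C9H12BrO5

mol C = 0.4715 g CO₂ ÷ 44.009 g/mol = 0.010714 mol
mol H = 2 × 0.1287 g H₂O ÷ 18.015 g/mol = 0.014288 mol
From the AgBr data: mol Br per gram of compound = (0.3544 ÷ 187.772) ÷ 0.5287 = 0.0035699 mol/g, so in the 0.3334 g combustion sample mol Br = 0.0011902 mol
mass O = 0.3334 − (0.12868 + 0.014402 + 0.095102) = 0.095214 g → mol O = 0.095214 ÷ 15.999 = 0.0059512 mol
Divide by the smallest (0.0011902 mol): C 9.002, H 12.005, Br 1.000, O 5.000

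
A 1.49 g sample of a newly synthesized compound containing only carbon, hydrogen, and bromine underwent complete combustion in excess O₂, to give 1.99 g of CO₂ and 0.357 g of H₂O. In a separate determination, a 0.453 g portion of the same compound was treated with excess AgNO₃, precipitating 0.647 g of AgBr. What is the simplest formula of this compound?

mol C = 1.99 g CO₂ ÷ 44.009 g/mol = 0.04522 mol
mol H = 2 × 0.357 g H₂O ÷ 18.015 g/mol = 0.03963 mol
From the AgBr data: mol Br per gram of compound = (0.647 ÷ 187.772) ÷ 0.453 = 0.007606 mol/g, so in the 1.49 g combustion sample mol Br = 0.01133 mol
Divide by the smallest (0.01133 mol): C 3.990, H 3.497, Br 1.000
Multiplying each by 2 gives whole numbers: C 7.98, H 6.99, Br 2.00

C8H7Br2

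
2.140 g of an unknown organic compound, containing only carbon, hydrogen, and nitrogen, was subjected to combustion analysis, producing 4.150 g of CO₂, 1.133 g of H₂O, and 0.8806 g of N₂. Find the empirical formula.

C3H4N2

mol C = 4.150 g CO₂ ÷ 44.009 g/mol = 0.094299 mol
mol H = 2 × 1.133 g H₂O ÷ 18.015 g/mol = 0.12578 mol
mol N = 2 × 0.8806 g N₂ ÷ 28.014 g/mol = 0.062869 mol
Divide by the smallest (0.062869 mol): C 1.500, H 2.001, N 1.000
Multiplying each by 2 gives whole numbers: C 3.00, H 4.00, N 2.00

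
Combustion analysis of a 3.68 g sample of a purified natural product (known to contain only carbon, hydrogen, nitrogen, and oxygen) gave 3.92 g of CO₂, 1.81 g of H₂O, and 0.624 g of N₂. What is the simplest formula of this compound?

mol C = 3.92 g CO₂ ÷ 44.009 g/mol = 0.08907 mol
mol H = 2 × 1.81 g H₂O ÷ 18.015 g/mol = 0.2009 mol
mol N = 2 × 0.624 g N₂ ÷ 28.014 g/mol = 0.04455 mol
mass O = 3.68 − (1.070 + 0.2026 + 0.6240) = 1.784 g → mol O = 1.784 ÷ 15.999 = 0.1115 mol
Divide by the smallest (0.04455 mol): C 1.999, H 4.511, N 1.000, O 2.502
Multiplying each by 2 gives whole numbers: C 4.00, H 9.02, N 2.00, O 5.00

C4H9N2O5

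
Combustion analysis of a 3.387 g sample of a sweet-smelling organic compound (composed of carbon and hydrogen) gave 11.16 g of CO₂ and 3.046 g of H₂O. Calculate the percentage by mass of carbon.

mol C = 11.16 g CO₂ ÷ 44.009 g/mol = 0.25358 mol
mol H = 2 × 3.046 g H₂O ÷ 18.015 g/mol = 0.33816 mol
mass % C = 3.0458 g ÷ 3.387 g × 100%

89.93%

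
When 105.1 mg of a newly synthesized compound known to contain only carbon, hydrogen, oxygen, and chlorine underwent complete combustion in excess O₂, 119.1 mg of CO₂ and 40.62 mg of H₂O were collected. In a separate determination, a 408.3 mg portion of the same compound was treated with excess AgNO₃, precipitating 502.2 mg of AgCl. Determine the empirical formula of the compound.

C6H10Cl2O5

mol C = 0.1191 g CO₂ ÷ 44.009 g/mol = 0.0027063 mol
mol H = 2 × 0.04062 g H₂O ÷ 18.015 g/mol = 0.0045096 mol
From the AgCl data: mol Cl per gram of compound = (0.5022 ÷ 143.318) ÷ 0.4083 = 0.0085822 mol/g, so in the 0.1051 g combustion sample mol Cl = 0.00090198 mol
mass O = 0.1051 − (0.032505 + 0.0045457 + 0.031975) = 0.036074 g → mol O = 0.036074 ÷ 15.999 = 0.0022548 mol
Divide by the smallest (0.00090198 mol): C 3.000, H 5.000, Cl 1.000, O 2.500
Multiplying each by 2 gives whole numbers: C 6.00, H 10.00, Cl 2.00, O 5.00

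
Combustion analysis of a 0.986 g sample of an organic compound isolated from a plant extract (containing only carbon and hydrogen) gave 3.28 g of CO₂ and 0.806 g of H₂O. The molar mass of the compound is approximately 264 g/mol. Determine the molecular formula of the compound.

mol C = 3.28 g CO₂ ÷ 44.009 g/mol = 0.07453 mol
mol H = 2 × 0.806 g H₂O ÷ 18.015 g/mol = 0.08948 mol
Divide by the smallest (0.07453 mol): C 1.000, H 1.201
Multiplying each by 5 gives whole numbers: C 5.00, H 6.00
Empirical formula: C5H6
Empirical-formula mass = 66.10 g/mol; 264 ÷ 66.10 ≈ 4, so the molecular formula is C20H24.

C20H24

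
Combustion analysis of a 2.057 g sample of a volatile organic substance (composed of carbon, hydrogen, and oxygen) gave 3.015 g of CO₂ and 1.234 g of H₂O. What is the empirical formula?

CH2O

mol C = 3.015 g CO₂ ÷ 44.009 g/mol = 0.068509 mol
mol H = 2 × 1.234 g H₂O ÷ 18.015 g/mol = 0.13700 mol
mass O = 2.057 − (0.82286 + 0.13809) = 1.0960 g → mol O = 1.0960 ÷ 15.999 = 0.068507 mol
Divide by the smallest (0.068507 mol): C 1.000, H 2.000, O 1.000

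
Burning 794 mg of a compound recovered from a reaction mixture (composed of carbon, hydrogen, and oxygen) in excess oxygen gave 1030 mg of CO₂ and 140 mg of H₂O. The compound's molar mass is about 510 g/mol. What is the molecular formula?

C15H10O20

mol C = 1.03 g CO₂ ÷ 44.009 g/mol = 0.02340 mol
mol H = 2 × 0.140 g H₂O ÷ 18.015 g/mol = 0.01554 mol
mass O = 0.794 − (0.2811 + 0.01567) = 0.4972 g → mol O = 0.4972 ÷ 15.999 = 0.03108 mol
Divide by the smallest (0.01554 mol): C 1.506, H 1.000, O 2.000
Multiplying each by 2 gives whole numbers: C 3.01, H 2.00, O 4.00
Empirical formula: C3H2O4
Empirical-formula mass = 102.05 g/mol; 510 ÷ 102.05 ≈ 5, so the molecular formula is C15H10O20.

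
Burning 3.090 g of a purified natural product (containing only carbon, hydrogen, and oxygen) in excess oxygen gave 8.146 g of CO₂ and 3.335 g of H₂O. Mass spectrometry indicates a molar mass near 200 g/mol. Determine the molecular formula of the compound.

mol C = 8.146 g CO₂ ÷ 44.009 g/mol = 0.18510 mol
mol H = 2 × 3.335 g H₂O ÷ 18.015 g/mol = 0.37025 mol
mass O = 3.090 − (2.2232 + 0.37321) = 0.49357 g → mol O = 0.49357 ÷ 15.999 = 0.030850 mol
Divide by the smallest (0.030850 mol): C 6.000, H 12.001, O 1.000
Empirical formula: C6H12O
Empirical-formula mass = 100.16 g/mol; 200 ÷ 100.16 ≈ 2, so the molecular formula is C12H24O2.

C12H24O2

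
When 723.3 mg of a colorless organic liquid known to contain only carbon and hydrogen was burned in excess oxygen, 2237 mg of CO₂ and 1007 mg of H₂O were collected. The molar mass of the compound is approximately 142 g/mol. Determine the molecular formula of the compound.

mol C = 2.237 g CO₂ ÷ 44.009 g/mol = 0.050831 mol
mol H = 2 × 1.007 g H₂O ÷ 18.015 g/mol = 0.11180 mol
Divide by the smallest (0.050831 mol): C 1.000, H 2.199
Multiplying each by 5 gives whole numbers: C 5.00, H 11.00
Empirical formula: C5H11
Empirical-formula mass = 71.14 g/mol; 142 ÷ 71.14 ≈ 2, so the molecular formula is C10H22.

C10H22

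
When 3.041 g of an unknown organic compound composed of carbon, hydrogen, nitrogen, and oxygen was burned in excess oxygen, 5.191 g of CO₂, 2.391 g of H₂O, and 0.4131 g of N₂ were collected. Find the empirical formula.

mol C = 5.191 g CO₂ ÷ 44.009 g/mol = 0.11795 mol
mol H = 2 × 2.391 g H₂O ÷ 18.015 g/mol = 0.26545 mol
mol N = 2 × 0.4131 g N₂ ÷ 28.014 g/mol = 0.029492 mol
mass O = 3.041 − (1.4167 + 0.26757 + 0.41310) = 0.94360 g → mol O = 0.94360 ÷ 15.999 = 0.058978 mol
Divide by the smallest (0.029492 mol): C 3.999, H 9.000, N 1.000, O 2.000

C4H9NO2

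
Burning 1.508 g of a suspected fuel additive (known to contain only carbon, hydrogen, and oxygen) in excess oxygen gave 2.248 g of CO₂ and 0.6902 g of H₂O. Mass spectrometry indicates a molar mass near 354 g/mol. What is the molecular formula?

mol C = 2.248 g CO₂ ÷ 44.009 g/mol = 0.051080 mol
mol H = 2 × 0.6902 g H₂O ÷ 18.015 g/mol = 0.076625 mol
mass O = 1.508 − (0.61353 + 0.077238) = 0.81723 g → mol O = 0.81723 ÷ 15.999 = 0.051080 mol
Divide by the smallest (0.051080 mol): C 1.000, H 1.500, O 1.000
Multiplying each by 2 gives whole numbers: C 2.00, H 3.00, O 2.00
Empirical formula: C2H3O2
Empirical-formula mass = 59.04 g/mol; 354 ÷ 59.04 ≈ 6, so the molecular formula is C12H18O12.

C12H18O12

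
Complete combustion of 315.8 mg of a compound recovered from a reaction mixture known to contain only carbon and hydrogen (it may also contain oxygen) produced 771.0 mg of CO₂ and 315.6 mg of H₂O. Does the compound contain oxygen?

mol C = 0.7710 g CO₂ ÷ 44.009 g/mol = 0.017519 mol
mol H = 2 × 0.3156 g H₂O ÷ 18.015 g/mol = 0.035037 mol
C and H account for only 0.24574 g of the 0.3158 g sample; the remaining 0.070060 g must be oxygen.

yes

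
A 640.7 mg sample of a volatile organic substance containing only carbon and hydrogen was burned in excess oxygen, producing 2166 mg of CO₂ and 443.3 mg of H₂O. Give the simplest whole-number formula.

mol C = 2.166 g CO₂ ÷ 44.009 g/mol = 0.049217 mol
mol H = 2 × 0.4433 g H₂O ÷ 18.015 g/mol = 0.049215 mol
Divide by the smallest (0.049215 mol): C 1.000, H 1.000

CH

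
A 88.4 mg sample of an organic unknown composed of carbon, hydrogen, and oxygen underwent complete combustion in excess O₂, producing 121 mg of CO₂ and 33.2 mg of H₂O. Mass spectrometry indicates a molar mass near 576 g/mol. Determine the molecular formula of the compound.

mol C = 0.121 g CO₂ ÷ 44.009 g/mol = 0.002749 mol
mol H = 2 × 0.0332 g H₂O ÷ 18.015 g/mol = 0.003686 mol
mass O = 0.0884 − (0.03302 + 0.003715) = 0.05166 g → mol O = 0.05166 ÷ 15.999 = 0.003229 mol
Divide by the smallest (0.002749 mol): C 1.000, H 1.341, O 1.174
Multiplying each by 6 gives whole numbers: C 6.00, H 8.04, O 7.05
Empirical formula: C6H8O7
Empirical-formula mass = 192.12 g/mol; 576 ÷ 192.12 ≈ 3, so the molecular formula is C18H24O21.

C18H24O21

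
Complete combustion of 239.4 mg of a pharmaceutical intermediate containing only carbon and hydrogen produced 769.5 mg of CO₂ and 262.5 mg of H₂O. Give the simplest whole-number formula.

C3H5

mol C = 0.7695 g CO₂ ÷ 44.009 g/mol = 0.017485 mol
mol H = 2 × 0.2625 g H₂O ÷ 18.015 g/mol = 0.029142 mol
Divide by the smallest (0.017485 mol): C 1.000, H 1.667
Multiplying each by 3 gives whole numbers: C 3.00, H 5.00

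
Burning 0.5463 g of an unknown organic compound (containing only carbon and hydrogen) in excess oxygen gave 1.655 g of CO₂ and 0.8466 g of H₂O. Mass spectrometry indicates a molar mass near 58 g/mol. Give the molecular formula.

mol C = 1.655 g CO₂ ÷ 44.009 g/mol = 0.037606 mol
mol H = 2 × 0.8466 g H₂O ÷ 18.015 g/mol = 0.093988 mol
Divide by the smallest (0.037606 mol): C 1.000, H 2.499
Multiplying each by 2 gives whole numbers: C 2.00, H 5.00
Empirical formula: C2H5
Empirical-formula mass = 29.06 g/mol; 58 ÷ 29.06 ≈ 2, so the molecular formula is C4H10.

C4H10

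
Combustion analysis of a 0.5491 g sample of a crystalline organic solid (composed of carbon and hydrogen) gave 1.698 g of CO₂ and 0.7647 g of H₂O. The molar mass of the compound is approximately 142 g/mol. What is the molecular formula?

mol C = 1.698 g CO₂ ÷ 44.009 g/mol = 0.038583 mol
mol H = 2 × 0.7647 g H₂O ÷ 18.015 g/mol = 0.084896 mol
Divide by the smallest (0.038583 mol): C 1.000, H 2.200
Multiplying each by 5 gives whole numbers: C 5.00, H 11.00
Empirical formula: C5H11
Empirical-formula mass = 71.14 g/mol; 142 ÷ 71.14 ≈ 2, so the molecular formula is C10H22.

C10H22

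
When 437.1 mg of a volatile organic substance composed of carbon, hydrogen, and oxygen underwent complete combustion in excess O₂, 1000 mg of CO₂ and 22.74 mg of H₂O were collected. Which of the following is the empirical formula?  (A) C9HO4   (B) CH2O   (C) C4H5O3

(A) C9HO4

mol C = 1.000 g CO₂ ÷ 44.009 g/mol = 0.022723 mol
mol H = 2 × 0.02274 g H₂O ÷ 18.015 g/mol = 0.0025246 mol
mass O = 0.4371 − (0.27292 + 0.0025448) = 0.16163 g → mol O = 0.16163 ÷ 15.999 = 0.010103 mol
Divide by the smallest (0.0025246 mol): C 9.001, H 1.000, O 4.002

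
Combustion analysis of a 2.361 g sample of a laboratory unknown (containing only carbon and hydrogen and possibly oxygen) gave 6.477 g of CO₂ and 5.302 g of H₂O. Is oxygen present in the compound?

no

mol C = 6.477 g CO₂ ÷ 44.009 g/mol = 0.14717 mol
mol H = 2 × 5.302 g H₂O ÷ 18.015 g/mol = 0.58862 mol
C and H together account for 2.3610 g — essentially the entire 2.361 g sample — so the compound contains no oxygen.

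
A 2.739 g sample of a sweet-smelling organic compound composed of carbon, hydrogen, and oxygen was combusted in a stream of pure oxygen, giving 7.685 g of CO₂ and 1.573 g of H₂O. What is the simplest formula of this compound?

mol C = 7.685 g CO₂ ÷ 44.009 g/mol = 0.17462 mol
mol H = 2 × 1.573 g H₂O ÷ 18.015 g/mol = 0.17463 mol
mass O = 2.739 − (2.0974 + 0.17603) = 0.46557 g → mol O = 0.46557 ÷ 15.999 = 0.029100 mol
Divide by the smallest (0.029100 mol): C 6.001, H 6.001, O 1.000

C6H6O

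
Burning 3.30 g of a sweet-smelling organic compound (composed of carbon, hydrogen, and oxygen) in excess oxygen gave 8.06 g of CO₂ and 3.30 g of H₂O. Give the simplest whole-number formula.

mol C = 8.06 g CO₂ ÷ 44.009 g/mol = 0.1831 mol
mol H = 2 × 3.30 g H₂O ÷ 18.015 g/mol = 0.3664 mol
mass O = 3.30 − (2.200 + 0.3693) = 0.7310 g → mol O = 0.7310 ÷ 15.999 = 0.04569 mol
Divide by the smallest (0.04569 mol): C 4.009, H 8.019, O 1.000

C4H8O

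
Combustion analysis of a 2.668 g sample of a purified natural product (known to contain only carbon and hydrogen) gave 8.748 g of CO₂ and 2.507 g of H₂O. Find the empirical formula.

mol C = 8.748 g CO₂ ÷ 44.009 g/mol = 0.19878 mol
mol H = 2 × 2.507 g H₂O ÷ 18.015 g/mol = 0.27832 mol
Divide by the smallest (0.19878 mol): C 1.000, H 1.400
Multiplying each by 5 gives whole numbers: C 5.00, H 7.00

C5H7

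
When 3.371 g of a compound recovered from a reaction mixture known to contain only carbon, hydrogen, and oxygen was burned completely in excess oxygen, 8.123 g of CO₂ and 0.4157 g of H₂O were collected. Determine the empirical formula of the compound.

C8H2O3

mol C = 8.123 g CO₂ ÷ 44.009 g/mol = 0.18458 mol
mol H = 2 × 0.4157 g H₂O ÷ 18.015 g/mol = 0.046150 mol
mass O = 3.371 − (2.2169 + 0.046520) = 1.1075 g → mol O = 1.1075 ÷ 15.999 = 0.069226 mol
Divide by the smallest (0.046150 mol): C 3.999, H 1.000, O 1.500
Multiplying each by 2 gives whole numbers: C 8.00, H 2.00, O 3.00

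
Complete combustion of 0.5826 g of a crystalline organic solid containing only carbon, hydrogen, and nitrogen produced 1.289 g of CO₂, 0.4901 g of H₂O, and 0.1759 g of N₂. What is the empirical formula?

mol C = 1.289 g CO₂ ÷ 44.009 g/mol = 0.029289 mol
mol H = 2 × 0.4901 g H₂O ÷ 18.015 g/mol = 0.054410 mol
mol N = 2 × 0.1759 g N₂ ÷ 28.014 g/mol = 0.012558 mol
Divide by the smallest (0.012558 mol): C 2.332, H 4.333, N 1.000
Multiplying each by 3 gives whole numbers: C 7.00, H 13.00, N 3.00

C7H13N3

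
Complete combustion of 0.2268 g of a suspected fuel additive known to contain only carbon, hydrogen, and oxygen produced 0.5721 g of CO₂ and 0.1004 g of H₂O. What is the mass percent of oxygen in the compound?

mol C = 0.5721 g CO₂ ÷ 44.009 g/mol = 0.013000 mol
mol H = 2 × 0.1004 g H₂O ÷ 18.015 g/mol = 0.011146 mol
mass O = 0.2268 − (0.15614 + 0.011235) = 0.059426 g → mol O = 0.059426 ÷ 15.999 = 0.0037144 mol
mass % O = 0.059426 g ÷ 0.2268 g × 100%

26.20%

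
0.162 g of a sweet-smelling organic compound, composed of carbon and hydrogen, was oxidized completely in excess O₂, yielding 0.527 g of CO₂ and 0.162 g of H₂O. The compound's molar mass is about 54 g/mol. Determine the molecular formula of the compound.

mol C = 0.527 g CO₂ ÷ 44.009 g/mol = 0.01197 mol
mol H = 2 × 0.162 g H₂O ÷ 18.015 g/mol = 0.01799 mol
Divide by the smallest (0.01197 mol): C 1.000, H 1.502
Multiplying each by 2 gives whole numbers: C 2.00, H 3.00
Empirical formula: C2H3
Empirical-formula mass = 27.05 g/mol; 54 ÷ 27.05 ≈ 2, so the molecular formula is C4H6.

C4H6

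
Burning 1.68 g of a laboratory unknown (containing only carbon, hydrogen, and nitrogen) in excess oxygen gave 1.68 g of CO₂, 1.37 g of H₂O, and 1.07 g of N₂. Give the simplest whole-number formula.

CH4N2

mol C = 1.68 g CO₂ ÷ 44.009 g/mol = 0.03817 mol
mol H = 2 × 1.37 g H₂O ÷ 18.015 g/mol = 0.1521 mol
mol N = 2 × 1.07 g N₂ ÷ 28.014 g/mol = 0.07639 mol
Divide by the smallest (0.03817 mol): C 1.000, H 3.984, N 2.001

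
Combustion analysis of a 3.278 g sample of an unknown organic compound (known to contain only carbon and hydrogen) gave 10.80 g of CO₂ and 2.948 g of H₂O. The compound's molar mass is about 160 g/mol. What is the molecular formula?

mol C = 10.80 g CO₂ ÷ 44.009 g/mol = 0.24540 mol
mol H = 2 × 2.948 g H₂O ÷ 18.015 g/mol = 0.32728 mol
Divide by the smallest (0.24540 mol): C 1.000, H 1.334
Multiplying each by 3 gives whole numbers: C 3.00, H 4.00
Empirical formula: C3H4
Empirical-formula mass = 40.06 g/mol; 160 ÷ 40.06 ≈ 4, so the molecular formula is C12H16.

C12H16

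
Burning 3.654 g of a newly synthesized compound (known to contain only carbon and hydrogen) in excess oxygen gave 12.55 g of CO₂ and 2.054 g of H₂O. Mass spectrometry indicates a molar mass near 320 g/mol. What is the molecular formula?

C25H20

mol C = 12.55 g CO₂ ÷ 44.009 g/mol = 0.28517 mol
mol H = 2 × 2.054 g H₂O ÷ 18.015 g/mol = 0.22803 mol
Divide by the smallest (0.22803 mol): C 1.251, H 1.000
Multiplying each by 4 gives whole numbers: C 5.00, H 4.00
Empirical formula: C5H4
Empirical-formula mass = 64.09 g/mol; 320 ÷ 64.09 ≈ 5, so the molecular formula is C25H20.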